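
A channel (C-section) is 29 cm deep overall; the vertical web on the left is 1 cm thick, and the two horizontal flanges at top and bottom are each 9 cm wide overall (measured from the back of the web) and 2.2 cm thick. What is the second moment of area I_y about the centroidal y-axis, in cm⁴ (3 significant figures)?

I_y ≈ 512 cm⁴

Decompose the section into non-overlapping parts with the origin at the bottom-left of its bounding rectangle.
Web: 1 × 29, A = 29 cm², x = 0.5 cm, Ī = 2.4167 cm⁴.
Top flange (beyond web): 8 × 2.2, A = 17.6 cm², x = 5 cm, Ī = 93.867 cm⁴.
Bottom flange (beyond web): 8 × 2.2, A = 17.6 cm², x = 5 cm, Ī = 93.867 cm⁴.
Centroid: x̄ = ΣA·x / ΣA = 2.9673 cm.
Transfer each piece to the centroidal y-axis using Ī + A·d² with d = x − 2.9673:
  web: d = -2.4673 cm → contributes +178.95 cm⁴
  top flange (beyond web): d = 2.0327 cm → contributes +166.59 cm⁴
  bottom flange (beyond web): d = 2.0327 cm → contributes +166.59 cm⁴
Total I = 512.13 cm⁴.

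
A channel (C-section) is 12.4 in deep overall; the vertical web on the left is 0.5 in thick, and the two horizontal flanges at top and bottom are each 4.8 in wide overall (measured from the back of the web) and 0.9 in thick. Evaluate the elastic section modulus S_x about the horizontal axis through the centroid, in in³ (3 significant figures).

Break the section into simple shapes (no overlaps), measuring from the bottom-left corner of the bounding box.
Web: 0.5 × 12.4, A = 6.2 in², y = 6.2 in, Ī = 79.443 in⁴.
Top flange (beyond web): 4.3 × 0.9, A = 3.87 in², y = 11.95 in, Ī = 0.26123 in⁴.
Bottom flange (beyond web): 4.3 × 0.9, A = 3.87 in², y = 0.45 in, Ī = 0.26123 in⁴.
By symmetry the centroid is at mid-height, ȳ = 6.2 in.
Transfer each piece to the horizontal axis through the centroid using Ī + A·d² with d = y − 6.2:
  web: d = 0 in → contributes +79.443 in⁴
  top flange (beyond web): d = 5.75 in → contributes +128.21 in⁴
  bottom flange (beyond web): d = -5.75 in → contributes +128.21 in⁴
Total I = 335.87 in⁴.
Extreme fibre distance c = 6.2 in; S = I/c = 54.172 in³.

S_x ≈ 54.2 in³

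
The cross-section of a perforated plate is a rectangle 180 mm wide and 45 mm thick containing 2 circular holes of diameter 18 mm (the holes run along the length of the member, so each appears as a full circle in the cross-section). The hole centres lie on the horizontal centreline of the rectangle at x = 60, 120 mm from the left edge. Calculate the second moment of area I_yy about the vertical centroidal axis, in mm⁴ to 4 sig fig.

I_yy ≈ 2.140 × 10⁷ mm⁴

Decompose the section into non-overlapping parts with the origin at the bottom-left of its bounding rectangle.
Plate: 180 × 45, A = 8 100 mm², x = 90 mm, Ī = 21 870 000 mm⁴.
Hole 1 (subtracted): ⌀18, A = 254.469 mm², x = 60 mm, Ī = 5 153 mm⁴.
Hole 2 (subtracted): ⌀18, A = 254.469 mm², x = 120 mm, Ī = 5 153 mm⁴.
By symmetry the centroid is at mid-width, x̄ = 90 mm.
Transfer each piece to the vertical centroidal axis using Ī + A·d² with d = x − 90:
  plate: d = 0 mm → contributes +21 870 000 mm⁴
  hole 1: d = -30 mm → contributes −234 175 mm⁴
  hole 2: d = 30 mm → contributes −234 175 mm⁴
Total I = 21 401 650 mm⁴.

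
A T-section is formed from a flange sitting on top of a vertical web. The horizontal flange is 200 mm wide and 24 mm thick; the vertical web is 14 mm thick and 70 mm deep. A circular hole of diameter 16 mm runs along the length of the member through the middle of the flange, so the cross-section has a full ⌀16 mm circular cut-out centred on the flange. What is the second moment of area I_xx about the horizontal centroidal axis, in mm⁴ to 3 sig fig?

Break the section into simple shapes (no overlaps), measuring from the bottom-left corner of the bounding box.
Flange: 200 × 24, A = 4 800 mm², y = 82 mm, Ī = 230 400 mm⁴.
Web: 14 × 70, A = 980 mm², y = 35 mm, Ī = 400 167 mm⁴.
Hole (subtracted): ⌀16, A = 201.06 mm², y = 82 mm, Ī = 3 217 mm⁴.
Centroid: ȳ = ΣA·y / ΣA = 73.744 mm.
Transfer each piece to the horizontal centroidal axis using Ī + A·d² with d = y − 73.744:
  flange: d = 8.2561 mm → contributes +557 579 mm⁴
  web: d = -38.744 mm → contributes +1 871 238 mm⁴
  hole: d = 8.2561 mm → contributes −16 922 mm⁴
Total I = 2 411 896 mm⁴.

I_xx ≈ 2.41 × 10⁶ mm⁴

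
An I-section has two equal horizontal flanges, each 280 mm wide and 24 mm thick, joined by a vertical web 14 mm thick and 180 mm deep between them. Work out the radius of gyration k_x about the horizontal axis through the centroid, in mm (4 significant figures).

k_x ≈ 96.06 mm

Split into non-overlapping primitives; take the origin at the lower-left of the bounding box.
Bottom flange: 280 × 24, A = 6 720 mm², y = 12 mm, Ī = 322 560 mm⁴.
Web: 14 × 180, A = 2 520 mm², y = 114 mm, Ī = 6 804 000 mm⁴.
Top flange: 280 × 24, A = 6 720 mm², y = 216 mm, Ī = 322 560 mm⁴.
By symmetry the centroid is at mid-height, ȳ = 114 mm.
Transfer each piece to the horizontal axis through the centroid using Ī + A·d² with d = y − 114:
  bottom flange: d = -102 mm → contributes +70 237 440 mm⁴
  web: d = 0 mm → contributes +6 804 000 mm⁴
  top flange: d = 102 mm → contributes +70 237 440 mm⁴
Total I = 147 278 880 mm⁴.
Radius of gyration: k = √(I/A) = √(147 278 880 / 15 960) = 96.0625 mm.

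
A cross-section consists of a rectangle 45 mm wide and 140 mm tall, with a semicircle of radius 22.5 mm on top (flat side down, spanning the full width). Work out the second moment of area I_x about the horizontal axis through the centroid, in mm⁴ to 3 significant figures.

Treat the section as a set of non-overlapping primitives; coordinates are from the bounding-box lower-left.
Rectangular body: 45 × 140, A = 6 300 mm², y = 70 mm, Ī = 10 290 000 mm⁴.
Semicircular cap: semicircle r = 22.5, A = 795.22 mm², y = 149.55 mm, Ī = 28 130 mm⁴.
Centroid: ȳ = ΣA·y / ΣA = 78.916 mm.
Transfer each piece to the horizontal axis through the centroid using Ī + A·d² with d = y − 78.916:
  rectangular body: d = -8.9157 mm → contributes +10 790 786 mm⁴
  semicircular cap: d = 70.634 mm → contributes +3 995 543 mm⁴
Total I = 14 786 329 mm⁴.

I_x ≈ 1.48 × 10⁷ mm⁴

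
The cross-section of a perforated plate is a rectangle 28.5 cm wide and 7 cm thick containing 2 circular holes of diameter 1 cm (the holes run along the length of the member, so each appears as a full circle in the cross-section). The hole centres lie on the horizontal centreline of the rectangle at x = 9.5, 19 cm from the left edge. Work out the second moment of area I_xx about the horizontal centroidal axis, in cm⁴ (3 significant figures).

Treat the section as a set of non-overlapping primitives; coordinates are from the bounding-box lower-left.
Plate: 28.5 × 7, A = 199.5 cm², y = 3.5 cm, Ī = 814.63 cm⁴.
Hole 1 (subtracted): ⌀1, A = 0.7854 cm², y = 3.5 cm, Ī = 0.049087 cm⁴.
Hole 2 (subtracted): ⌀1, A = 0.7854 cm², y = 3.5 cm, Ī = 0.049087 cm⁴.
By symmetry the centroid is at mid-height, ȳ = 3.5 cm.
All pieces are centred on the horizontal centroidal axis, so I = ΣĪ (holes subtracted) = 814.53 cm⁴.

I_xx ≈ 815 cm⁴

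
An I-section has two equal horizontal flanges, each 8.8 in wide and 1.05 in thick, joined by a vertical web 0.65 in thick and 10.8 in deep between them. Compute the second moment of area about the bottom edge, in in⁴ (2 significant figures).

I_base ≈ 1800 in⁴

Break the section into simple shapes (no overlaps), measuring from the bottom-left corner of the bounding box.
Bottom flange: 8.8 × 1.05, A = 9.24 in², y = 0.525 in, Ī = 0.8489 in⁴.
Web: 0.65 × 10.8, A = 7.02 in², y = 6.45 in, Ī = 68.23 in⁴.
Top flange: 8.8 × 1.05, A = 9.24 in², y = 12.38 in, Ī = 0.8489 in⁴.
Transfer each piece to the base of the section using Ī + A·d² with d = y − 0:
  bottom flange: d = 0.525 in → contributes +3.396 in⁴
  web: d = 6.45 in → contributes +360.3 in⁴
  top flange: d = 12.38 in → contributes +1 416 in⁴
Total I = 1 780 in⁴.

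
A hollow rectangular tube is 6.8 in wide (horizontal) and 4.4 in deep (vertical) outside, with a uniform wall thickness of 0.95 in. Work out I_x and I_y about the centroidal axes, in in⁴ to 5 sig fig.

I_x ≈ 41.891 in⁴, I_y ≈ 90.782 in⁴

Decompose the section into non-overlapping parts with the origin at the bottom-left of its bounding rectangle.
Outer rectangle: 6.8 × 4.4, A = 29.92 in², y = 2.2 in, Ī = 48.27093 in⁴.
Inner void (subtracted): 4.9 × 2.5, A = 12.25 in², y = 2.2 in, Ī = 6.380208 in⁴.
By symmetry the centroid is at mid-height, ȳ = 2.2 in.
All pieces are centred on the centroidal x-axis, so I = ΣĪ (holes subtracted) = 41.89073 in⁴.
Repeating about the centroidal y-axis gives I_y = 90.78153 in⁴.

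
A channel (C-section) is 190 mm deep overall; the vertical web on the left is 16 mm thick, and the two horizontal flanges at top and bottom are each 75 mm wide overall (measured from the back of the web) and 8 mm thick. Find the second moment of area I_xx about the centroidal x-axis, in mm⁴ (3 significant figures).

Split into non-overlapping primitives; take the origin at the lower-left of the bounding box.
Web: 16 × 190, A = 3 040 mm², y = 95 mm, Ī = 9 145 333 mm⁴.
Top flange (beyond web): 59 × 8, A = 472 mm², y = 186 mm, Ī = 2517.3 mm⁴.
Bottom flange (beyond web): 59 × 8, A = 472 mm², y = 4 mm, Ī = 2517.3 mm⁴.
By symmetry the centroid is at mid-height, ȳ = 95 mm.
Transfer each piece to the centroidal x-axis using Ī + A·d² with d = y − 95:
  web: d = 0 mm → contributes +9 145 333 mm⁴
  top flange (beyond web): d = 91 mm → contributes +3 911 149 mm⁴
  bottom flange (beyond web): d = -91 mm → contributes +3 911 149 mm⁴
Total I = 16 967 632 mm⁴.

I_xx ≈ 1.70 × 10⁷ mm⁴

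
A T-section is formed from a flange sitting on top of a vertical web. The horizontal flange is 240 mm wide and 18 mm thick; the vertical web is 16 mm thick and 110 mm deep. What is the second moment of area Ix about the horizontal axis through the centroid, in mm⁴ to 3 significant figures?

Split into non-overlapping primitives; take the origin at the lower-left of the bounding box.
Flange: 240 × 18, A = 4 320 mm², y = 119 mm, Ī = 116 640 mm⁴.
Web: 16 × 110, A = 1 760 mm², y = 55 mm, Ī = 1 774 667 mm⁴.
Centroid: ȳ = ΣA·y / ΣA = 100.47 mm.
Transfer each piece to the horizontal axis through the centroid using Ī + A·d² with d = y − 100.47:
  flange: d = 18.526 mm → contributes +1 599 369 mm⁴
  web: d = -45.474 mm → contributes +5 414 093 mm⁴
Total I = 7 013 462 mm⁴.

Ix ≈ 7.01 × 10⁶ mm⁴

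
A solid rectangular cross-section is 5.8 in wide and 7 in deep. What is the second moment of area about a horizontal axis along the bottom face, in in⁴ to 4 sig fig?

I_base ≈ 663.1 in⁴

The section: 5.8 × 7, A = 40.6 in², y = 3.5 in, Ī = 165.783 in⁴.
Transfer it to a horizontal axis along the bottom face using Ī + A·d² with d = y − 0:
  the section: d = 3.5 in → contributes +663.133 in⁴
Total I = 663.133 in⁴.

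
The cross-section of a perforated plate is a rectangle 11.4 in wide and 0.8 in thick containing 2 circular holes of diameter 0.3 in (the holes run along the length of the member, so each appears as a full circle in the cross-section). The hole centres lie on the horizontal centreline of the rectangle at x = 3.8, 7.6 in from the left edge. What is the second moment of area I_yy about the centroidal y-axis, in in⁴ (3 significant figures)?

I_yy ≈ 98.3 in⁴

Break the section into simple shapes (no overlaps), measuring from the bottom-left corner of the bounding box.
Plate: 11.4 × 0.8, A = 9.12 in², x = 5.7 in, Ī = 98.77 in⁴.
Hole 1 (subtracted): ⌀0.3, A = 0.070686 in², x = 3.8 in, Ī = 0.00039761 in⁴.
Hole 2 (subtracted): ⌀0.3, A = 0.070686 in², x = 7.6 in, Ī = 0.00039761 in⁴.
By symmetry the centroid is at mid-width, x̄ = 5.7 in.
Transfer each piece to the centroidal y-axis using Ī + A·d² with d = x − 5.7:
  plate: d = 0 in → contributes +98.77 in⁴
  hole 1: d = -1.9 in → contributes −0.25557 in⁴
  hole 2: d = 1.9 in → contributes −0.25557 in⁴
Total I = 98.258 in⁴.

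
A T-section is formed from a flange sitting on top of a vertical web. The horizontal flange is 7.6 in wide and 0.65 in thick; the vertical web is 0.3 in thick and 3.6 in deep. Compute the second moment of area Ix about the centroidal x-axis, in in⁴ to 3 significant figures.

Ix ≈ 5.34 in⁴

Treat the section as a set of non-overlapping primitives; coordinates are from the bounding-box lower-left.
Flange: 7.6 × 0.65, A = 4.94 in², y = 3.925 in, Ī = 0.17393 in⁴.
Web: 0.3 × 3.6, A = 1.08 in², y = 1.8 in, Ī = 1.1664 in⁴.
Centroid: ȳ = ΣA·y / ΣA = 3.5438 in.
Transfer each piece to the centroidal x-axis using Ī + A·d² with d = y − 3.5438:
  flange: d = 0.38123 in → contributes +0.89189 in⁴
  web: d = -1.7438 in → contributes +4.4504 in⁴
Total I = 5.3423 in⁴.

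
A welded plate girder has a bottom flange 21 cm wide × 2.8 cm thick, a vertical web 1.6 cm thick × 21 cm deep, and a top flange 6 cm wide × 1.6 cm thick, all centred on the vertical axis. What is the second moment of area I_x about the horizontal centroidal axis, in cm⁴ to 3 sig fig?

I_x ≈ 7400 cm⁴

Split into non-overlapping primitives; take the origin at the lower-left of the bounding box.
Bottom plate: 21 × 2.8, A = 58.8 cm², y = 1.4 cm, Ī = 38.416 cm⁴.
Web plate: 1.6 × 21, A = 33.6 cm², y = 13.3 cm, Ī = 1234.8 cm⁴.
Top plate: 6 × 1.6, A = 9.6 cm², y = 24.6 cm, Ī = 2.048 cm⁴.
Centroid: ȳ = ΣA·y / ΣA = 7.5035 cm.
Transfer each piece to the horizontal centroidal axis using Ī + A·d² with d = y − 7.5035:
  bottom plate: d = -6.1035 cm → contributes +2228.9 cm⁴
  web plate: d = 5.7965 cm → contributes +2363.7 cm⁴
  top plate: d = 17.096 cm → contributes +2 808 cm⁴
Total I = 7400.7 cm⁴.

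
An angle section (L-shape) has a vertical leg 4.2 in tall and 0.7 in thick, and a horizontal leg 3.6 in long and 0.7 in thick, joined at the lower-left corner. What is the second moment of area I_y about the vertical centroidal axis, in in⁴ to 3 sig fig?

I_y ≈ 5.43 in⁴

Treat the section as a set of non-overlapping primitives; coordinates are from the bounding-box lower-left.
Vertical leg: 0.7 × 4.2, A = 2.94 in², x = 0.35 in, Ī = 0.12005 in⁴.
Horizontal leg (remainder): 2.9 × 0.7, A = 2.03 in², x = 2.15 in, Ī = 1.4227 in⁴.
Centroid: x̄ = ΣA·x / ΣA = 1.0852 in.
Transfer each piece to the vertical centroidal axis using Ī + A·d² with d = x − 1.0852:
  vertical leg: d = -0.73521 in → contributes +1.7092 in⁴
  horizontal leg (remainder): d = 1.0648 in → contributes +3.7243 in⁴
Total I = 5.4335 in⁴.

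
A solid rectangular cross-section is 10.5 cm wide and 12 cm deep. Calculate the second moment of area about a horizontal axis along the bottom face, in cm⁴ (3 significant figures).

I_base ≈ 6050 cm⁴

The section: 10.5 × 12, A = 126 cm², y = 6 cm, Ī = 1 512 cm⁴.
Transfer it to a horizontal axis along the bottom face using Ī + A·d² with d = y − 0:
  the section: d = 6 cm → contributes +6 048 cm⁴
Total I = 6 048 cm⁴.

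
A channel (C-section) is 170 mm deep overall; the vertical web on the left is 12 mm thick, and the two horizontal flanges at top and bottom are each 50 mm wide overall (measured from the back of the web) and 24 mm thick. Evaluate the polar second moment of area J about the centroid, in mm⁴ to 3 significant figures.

Treat the section as a set of non-overlapping primitives; coordinates are from the bounding-box lower-left.
Web: 12 × 170, A = 2 040 mm², y = 85 mm, Ī = 4 913 000 mm⁴.
Top flange (beyond web): 38 × 24, A = 912 mm², y = 158 mm, Ī = 43 776 mm⁴.
Bottom flange (beyond web): 38 × 24, A = 912 mm², y = 12 mm, Ī = 43 776 mm⁴.
By symmetry the centroid is at mid-height, ȳ = 85 mm.
Transfer each piece to the centroidal x-axis using Ī + A·d² with d = y − 85:
  web: d = 0 mm → contributes +4 913 000 mm⁴
  top flange (beyond web): d = 73 mm → contributes +4 903 824 mm⁴
  bottom flange (beyond web): d = -73 mm → contributes +4 903 824 mm⁴
Total I = 14 720 648 mm⁴.
For the y-axis: x̄ = 17.801 mm.
Repeating about the centroidal y-axis gives I_y = 845 831 mm⁴.
Polar second moment: J = I_x + I_y = 15 566 479 mm⁴.

J ≈ 1.56 × 10⁷ mm⁴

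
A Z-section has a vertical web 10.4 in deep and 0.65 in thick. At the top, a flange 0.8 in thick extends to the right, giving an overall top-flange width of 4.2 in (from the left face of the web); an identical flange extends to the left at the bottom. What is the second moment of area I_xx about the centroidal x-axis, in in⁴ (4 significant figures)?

I_xx ≈ 192.1 in⁴

Split into non-overlapping primitives; take the origin at the lower-left of the bounding box.
Web: 0.65 × 10.4, A = 6.76 in², y = 5.2 in, Ī = 60.9301 in⁴.
Top flange (beyond web): 3.55 × 0.8, A = 2.84 in², y = 10 in, Ī = 0.151467 in⁴.
Bottom flange (beyond web): 3.55 × 0.8, A = 2.84 in², y = 0.4 in, Ī = 0.151467 in⁴.
Centroid: ȳ = ΣA·y / ΣA = 5.2 in.
Transfer each piece to the centroidal x-axis using Ī + A·d² with d = y − 5.2:
  web: d = 0 in → contributes +60.9301 in⁴
  top flange (beyond web): d = 4.8 in → contributes +65.5851 in⁴
  bottom flange (beyond web): d = -4.8 in → contributes +65.5851 in⁴
Total I = 192.1 in⁴.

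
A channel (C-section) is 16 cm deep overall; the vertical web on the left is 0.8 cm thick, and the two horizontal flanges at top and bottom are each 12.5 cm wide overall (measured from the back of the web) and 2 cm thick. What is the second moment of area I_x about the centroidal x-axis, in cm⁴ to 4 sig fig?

Decompose the section into non-overlapping parts with the origin at the bottom-left of its bounding rectangle.
Web: 0.8 × 16, A = 12.8 cm², y = 8 cm, Ī = 273.067 cm⁴.
Top flange (beyond web): 11.7 × 2, A = 23.4 cm², y = 15 cm, Ī = 7.8 cm⁴.
Bottom flange (beyond web): 11.7 × 2, A = 23.4 cm², y = 1 cm, Ī = 7.8 cm⁴.
By symmetry the centroid is at mid-height, ȳ = 8 cm.
Transfer each piece to the centroidal x-axis using Ī + A·d² with d = y − 8:
  web: d = 0 cm → contributes +273.067 cm⁴
  top flange (beyond web): d = 7 cm → contributes +1154.4 cm⁴
  bottom flange (beyond web): d = -7 cm → contributes +1154.4 cm⁴
Total I = 2581.87 cm⁴.

I_x ≈ 2582 cm⁴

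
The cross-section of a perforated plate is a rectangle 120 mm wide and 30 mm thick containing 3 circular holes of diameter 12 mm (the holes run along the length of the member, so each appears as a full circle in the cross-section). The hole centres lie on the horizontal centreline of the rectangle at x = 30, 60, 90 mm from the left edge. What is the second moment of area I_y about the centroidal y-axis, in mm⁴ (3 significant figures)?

Treat the section as a set of non-overlapping primitives; coordinates are from the bounding-box lower-left.
Plate: 120 × 30, A = 3 600 mm², x = 60 mm, Ī = 4 320 000 mm⁴.
Hole 1 (subtracted): ⌀12, A = 113.1 mm², x = 30 mm, Ī = 1017.9 mm⁴.
Hole 2 (subtracted): ⌀12, A = 113.1 mm², x = 60 mm, Ī = 1017.9 mm⁴.
Hole 3 (subtracted): ⌀12, A = 113.1 mm², x = 90 mm, Ī = 1017.9 mm⁴.
By symmetry the centroid is at mid-width, x̄ = 60 mm.
Transfer each piece to the centroidal y-axis using Ī + A·d² with d = x − 60:
  plate: d = 0 mm → contributes +4 320 000 mm⁴
  hole 1: d = -30 mm → contributes −102 805 mm⁴
  hole 2: d = 0 mm → contributes −1017.9 mm⁴
  hole 3: d = 30 mm → contributes −102 805 mm⁴
Total I = 4 113 371 mm⁴.

I_y ≈ 4.11 × 10⁶ mm⁴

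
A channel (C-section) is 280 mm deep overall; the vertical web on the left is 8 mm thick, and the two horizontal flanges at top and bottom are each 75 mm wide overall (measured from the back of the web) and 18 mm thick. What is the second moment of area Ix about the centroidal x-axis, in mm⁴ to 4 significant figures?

Decompose the section into non-overlapping parts with the origin at the bottom-left of its bounding rectangle.
Web: 8 × 280, A = 2 240 mm², y = 140 mm, Ī = 14 634 667 mm⁴.
Top flange (beyond web): 67 × 18, A = 1 206 mm², y = 271 mm, Ī = 32 562 mm⁴.
Bottom flange (beyond web): 67 × 18, A = 1 206 mm², y = 9 mm, Ī = 32 562 mm⁴.
By symmetry the centroid is at mid-height, ȳ = 140 mm.
Transfer each piece to the centroidal x-axis using Ī + A·d² with d = y − 140:
  web: d = 0 mm → contributes +14 634 667 mm⁴
  top flange (beyond web): d = 131 mm → contributes +20 728 728 mm⁴
  bottom flange (beyond web): d = -131 mm → contributes +20 728 728 mm⁴
Total I = 56 092 123 mm⁴.

Ix ≈ 5.609 × 10⁷ mm⁴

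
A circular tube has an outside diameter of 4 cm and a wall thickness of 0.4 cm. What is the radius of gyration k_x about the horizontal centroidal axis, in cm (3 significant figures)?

k_x ≈ 1.28 cm

Treat the section as a set of non-overlapping primitives; coordinates are from the bounding-box lower-left.
Outer circle: ⌀4, A = 12.566 cm², y = 2 cm, Ī = 12.566 cm⁴.
Bore (subtracted): ⌀3.2, A = 8.0425 cm², y = 2 cm, Ī = 5.1472 cm⁴.
By symmetry the centroid is at mid-height, ȳ = 2 cm.
All pieces are centred on the horizontal centroidal axis, so I = ΣĪ (holes subtracted) = 7.4192 cm⁴.
Radius of gyration: k = √(I/A) = √(7.4192 / 4.5239) = 1.2806 cm.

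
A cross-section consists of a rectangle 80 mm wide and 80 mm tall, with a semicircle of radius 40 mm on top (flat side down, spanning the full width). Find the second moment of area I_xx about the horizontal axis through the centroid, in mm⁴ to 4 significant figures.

I_xx ≈ 9.553 × 10⁶ mm⁴

Decompose the section into non-overlapping parts with the origin at the bottom-left of its bounding rectangle.
Rectangular body: 80 × 80, A = 6 400 mm², y = 40 mm, Ī = 3 413 333 mm⁴.
Semicircular cap: semicircle r = 40, A = 2513.27 mm², y = 96.9765 mm, Ī = 280 978 mm⁴.
Centroid: ȳ = ΣA·y / ΣA = 56.0657 mm.
Transfer each piece to the horizontal axis through the centroid using Ī + A·d² with d = y − 56.0657:
  rectangular body: d = -16.0657 mm → contributes +5 065 208 mm⁴
  semicircular cap: d = 40.9109 mm → contributes +4 487 442 mm⁴
Total I = 9 552 650 mm⁴.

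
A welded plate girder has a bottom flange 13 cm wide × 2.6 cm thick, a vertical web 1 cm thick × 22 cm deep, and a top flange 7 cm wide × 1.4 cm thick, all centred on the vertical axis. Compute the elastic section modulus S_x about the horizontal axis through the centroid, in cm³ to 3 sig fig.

Break the section into simple shapes (no overlaps), measuring from the bottom-left corner of the bounding box.
Bottom plate: 13 × 2.6, A = 33.8 cm², y = 1.3 cm, Ī = 19.041 cm⁴.
Web plate: 1 × 22, A = 22 cm², y = 13.6 cm, Ī = 887.33 cm⁴.
Top plate: 7 × 1.4, A = 9.8 cm², y = 25.3 cm, Ī = 1.6007 cm⁴.
Centroid: ȳ = ΣA·y / ΣA = 9.0104 cm.
Transfer each piece to the horizontal axis through the centroid using Ī + A·d² with d = y − 9.0104:
  bottom plate: d = -7.7104 cm → contributes +2028.4 cm⁴
  web plate: d = 4.5896 cm → contributes +1350.8 cm⁴
  top plate: d = 16.29 cm → contributes +2602.1 cm⁴
Total I = 5981.3 cm⁴.
Extreme fibre distance c = 16.99 cm; S = I/c = 352.05 cm³.

S_x ≈ 352 cm³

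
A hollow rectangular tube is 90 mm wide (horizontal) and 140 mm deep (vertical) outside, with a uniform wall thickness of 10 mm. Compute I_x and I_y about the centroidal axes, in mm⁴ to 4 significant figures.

I_x ≈ 1.050 × 10⁷ mm⁴, I_y ≈ 5.075 × 10⁶ mm⁴

Decompose the section into non-overlapping parts with the origin at the bottom-left of its bounding rectangle.
Outer rectangle: 90 × 140, A = 12 600 mm², y = 70 mm, Ī = 20 580 000 mm⁴.
Inner void (subtracted): 70 × 120, A = 8 400 mm², y = 70 mm, Ī = 10 080 000 mm⁴.
By symmetry the centroid is at mid-height, ȳ = 70 mm.
All pieces are centred on the centroidal x-axis, so I = ΣĪ (holes subtracted) = 10 500 000 mm⁴.
Repeating about the centroidal y-axis gives I_y = 5 075 000 mm⁴.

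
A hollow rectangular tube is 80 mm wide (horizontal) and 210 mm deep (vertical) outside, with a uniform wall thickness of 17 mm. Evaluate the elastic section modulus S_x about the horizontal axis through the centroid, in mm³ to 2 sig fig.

S_x ≈ 3.9 × 10⁵ mm³

Split into non-overlapping primitives; take the origin at the lower-left of the bounding box.
Outer rectangle: 80 × 210, A = 16 800 mm², y = 105 mm, Ī = 61 740 000 mm⁴.
Inner void (subtracted): 46 × 176, A = 8 096 mm², y = 105 mm, Ī = 20 898 475 mm⁴.
By symmetry the centroid is at mid-height, ȳ = 105 mm.
All pieces are centred on the horizontal axis through the centroid, so I = ΣĪ (holes subtracted) = 40 841 525 mm⁴.
Extreme fibre distance c = 105 mm; S = I/c = 388 967 mm³.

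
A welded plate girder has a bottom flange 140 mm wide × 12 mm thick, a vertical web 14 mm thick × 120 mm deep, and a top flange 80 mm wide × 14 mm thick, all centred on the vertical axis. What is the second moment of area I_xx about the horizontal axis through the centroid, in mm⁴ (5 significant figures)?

Treat the section as a set of non-overlapping primitives; coordinates are from the bounding-box lower-left.
Bottom plate: 140 × 12, A = 1 680 mm², y = 6 mm, Ī = 20 160 mm⁴.
Web plate: 14 × 120, A = 1 680 mm², y = 72 mm, Ī = 2 016 000 mm⁴.
Top plate: 80 × 14, A = 1 120 mm², y = 139 mm, Ī = 18293.33 mm⁴.
Centroid: ȳ = ΣA·y / ΣA = 64 mm.
Transfer each piece to the horizontal axis through the centroid using Ī + A·d² with d = y − 64:
  bottom plate: d = -58 mm → contributes +5 671 680 mm⁴
  web plate: d = 8 mm → contributes +2 123 520 mm⁴
  top plate: d = 75 mm → contributes +6 318 293 mm⁴
Total I = 14 113 493 mm⁴.

I_xx ≈ 1.4113 × 10⁷ mm⁴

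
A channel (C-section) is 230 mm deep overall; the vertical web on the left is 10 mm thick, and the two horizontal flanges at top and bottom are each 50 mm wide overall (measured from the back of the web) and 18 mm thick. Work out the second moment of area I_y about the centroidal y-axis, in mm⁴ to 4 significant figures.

Split into non-overlapping primitives; take the origin at the lower-left of the bounding box.
Web: 10 × 230, A = 2 300 mm², x = 5 mm, Ī = 19166.7 mm⁴.
Top flange (beyond web): 40 × 18, A = 720 mm², x = 30 mm, Ī = 96 000 mm⁴.
Bottom flange (beyond web): 40 × 18, A = 720 mm², x = 30 mm, Ī = 96 000 mm⁴.
Centroid: x̄ = ΣA·x / ΣA = 14.6257 mm.
Transfer each piece to the centroidal y-axis using Ī + A·d² with d = x − 14.6257:
  web: d = -9.62567 mm → contributes +232 270 mm⁴
  top flange (beyond web): d = 15.3743 mm → contributes +266 186 mm⁴
  bottom flange (beyond web): d = 15.3743 mm → contributes +266 186 mm⁴
Total I = 764 643 mm⁴.

I_y ≈ 7.646 × 10⁵ mm⁴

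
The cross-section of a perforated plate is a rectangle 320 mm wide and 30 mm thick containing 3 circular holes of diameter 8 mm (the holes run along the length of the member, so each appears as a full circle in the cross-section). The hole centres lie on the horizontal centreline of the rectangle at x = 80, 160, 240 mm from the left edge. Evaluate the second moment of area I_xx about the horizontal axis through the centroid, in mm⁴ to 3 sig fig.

I_xx ≈ 7.19 × 10⁵ mm⁴

Split into non-overlapping primitives; take the origin at the lower-left of the bounding box.
Plate: 320 × 30, A = 9 600 mm², y = 15 mm, Ī = 720 000 mm⁴.
Hole 1 (subtracted): ⌀8, A = 50.265 mm², y = 15 mm, Ī = 201.06 mm⁴.
Hole 2 (subtracted): ⌀8, A = 50.265 mm², y = 15 mm, Ī = 201.06 mm⁴.
Hole 3 (subtracted): ⌀8, A = 50.265 mm², y = 15 mm, Ī = 201.06 mm⁴.
By symmetry the centroid is at mid-height, ȳ = 15 mm.
All pieces are centred on the horizontal axis through the centroid, so I = ΣĪ (holes subtracted) = 719 397 mm⁴.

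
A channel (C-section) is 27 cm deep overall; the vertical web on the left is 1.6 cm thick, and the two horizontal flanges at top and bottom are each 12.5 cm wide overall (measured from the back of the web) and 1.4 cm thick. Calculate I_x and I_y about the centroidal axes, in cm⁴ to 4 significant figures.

Split into non-overlapping primitives; take the origin at the lower-left of the bounding box.
Web: 1.6 × 27, A = 43.2 cm², y = 13.5 cm, Ī = 2624.4 cm⁴.
Top flange (beyond web): 10.9 × 1.4, A = 15.26 cm², y = 26.3 cm, Ī = 2.49247 cm⁴.
Bottom flange (beyond web): 10.9 × 1.4, A = 15.26 cm², y = 0.7 cm, Ī = 2.49247 cm⁴.
By symmetry the centroid is at mid-height, ȳ = 13.5 cm.
Transfer each piece to the centroidal x-axis using Ī + A·d² with d = y − 13.5:
  web: d = 0 cm → contributes +2624.4 cm⁴
  top flange (beyond web): d = 12.8 cm → contributes +2502.69 cm⁴
  bottom flange (beyond web): d = -12.8 cm → contributes +2502.69 cm⁴
Total I = 7629.78 cm⁴.
For the y-axis: x̄ = 3.38749 cm.
Repeating about the centroidal y-axis gives I_y = 1010.01 cm⁴.

I_x ≈ 7630 cm⁴, I_y ≈ 1010 cm⁴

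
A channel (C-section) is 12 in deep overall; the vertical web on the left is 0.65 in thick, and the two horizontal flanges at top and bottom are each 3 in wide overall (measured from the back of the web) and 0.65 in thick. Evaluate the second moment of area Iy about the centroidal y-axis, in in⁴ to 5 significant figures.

Break the section into simple shapes (no overlaps), measuring from the bottom-left corner of the bounding box.
Web: 0.65 × 12, A = 7.8 in², x = 0.325 in, Ī = 0.274625 in⁴.
Top flange (beyond web): 2.35 × 0.65, A = 1.5275 in², x = 1.825 in, Ī = 0.7029682 in⁴.
Bottom flange (beyond web): 2.35 × 0.65, A = 1.5275 in², x = 1.825 in, Ī = 0.7029682 in⁴.
Centroid: x̄ = ΣA·x / ΣA = 0.7471557 in.
Transfer each piece to the centroidal y-axis using Ī + A·d² with d = x − 0.7471557:
  web: d = -0.4221557 in → contributes +1.664705 in⁴
  top flange (beyond web): d = 1.077844 in → contributes +2.477539 in⁴
  bottom flange (beyond web): d = 1.077844 in → contributes +2.477539 in⁴
Total I = 6.619783 in⁴.

Iy ≈ 6.6198 in⁴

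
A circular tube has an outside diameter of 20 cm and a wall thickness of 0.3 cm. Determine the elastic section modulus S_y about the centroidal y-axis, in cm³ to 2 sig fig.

Treat the section as a set of non-overlapping primitives; coordinates are from the bounding-box lower-left.
Outer circle: ⌀20, A = 314.2 cm², x = 10 cm, Ī = 7 854 cm⁴.
Bore (subtracted): ⌀19.4, A = 295.6 cm², x = 10 cm, Ī = 6 953 cm⁴.
By symmetry the centroid is at mid-width, x̄ = 10 cm.
All pieces are centred on the centroidal y-axis, so I = ΣĪ (holes subtracted) = 900.9 cm⁴.
Extreme fibre distance c = 10 cm; S = I/c = 90.09 cm³.

S_y ≈ 90 cm³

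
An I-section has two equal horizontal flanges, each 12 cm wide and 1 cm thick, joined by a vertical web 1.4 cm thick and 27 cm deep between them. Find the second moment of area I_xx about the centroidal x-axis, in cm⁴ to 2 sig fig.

I_xx ≈ 7000 cm⁴

Split into non-overlapping primitives; take the origin at the lower-left of the bounding box.
Bottom flange: 12 × 1, A = 12 cm², y = 0.5 cm, Ī = 1 cm⁴.
Web: 1.4 × 27, A = 37.8 cm², y = 14.5 cm, Ī = 2 296 cm⁴.
Top flange: 12 × 1, A = 12 cm², y = 28.5 cm, Ī = 1 cm⁴.
By symmetry the centroid is at mid-height, ȳ = 14.5 cm.
Transfer each piece to the centroidal x-axis using Ī + A·d² with d = y − 14.5:
  bottom flange: d = -14 cm → contributes +2 353 cm⁴
  web: d = 0 cm → contributes +2 296 cm⁴
  top flange: d = 14 cm → contributes +2 353 cm⁴
Total I = 7 002 cm⁴.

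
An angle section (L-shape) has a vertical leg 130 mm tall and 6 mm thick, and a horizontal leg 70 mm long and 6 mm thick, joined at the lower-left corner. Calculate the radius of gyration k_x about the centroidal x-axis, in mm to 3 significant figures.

Break the section into simple shapes (no overlaps), measuring from the bottom-left corner of the bounding box.
Vertical leg: 6 × 130, A = 780 mm², y = 65 mm, Ī = 1 098 500 mm⁴.
Horizontal leg (remainder): 64 × 6, A = 384 mm², y = 3 mm, Ī = 1 152 mm⁴.
Centroid: ȳ = ΣA·y / ΣA = 44.546 mm.
Transfer each piece to the centroidal x-axis using Ī + A·d² with d = y − 44.546:
  vertical leg: d = 20.454 mm → contributes +1 424 813 mm⁴
  horizontal leg (remainder): d = -41.546 mm → contributes +663 975 mm⁴
Total I = 2 088 788 mm⁴.
Radius of gyration: k = √(I/A) = √(2 088 788 / 1 164) = 42.361 mm.

k_x ≈ 42.4 mm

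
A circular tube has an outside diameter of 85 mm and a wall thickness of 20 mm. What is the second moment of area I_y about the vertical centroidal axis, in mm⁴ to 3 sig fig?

Decompose the section into non-overlapping parts with the origin at the bottom-left of its bounding rectangle.
Outer circle: ⌀85, A = 5674.5 mm², x = 42.5 mm, Ī = 2 562 392 mm⁴.
Bore (subtracted): ⌀45, A = 1590.4 mm², x = 42.5 mm, Ī = 201 289 mm⁴.
By symmetry the centroid is at mid-width, x̄ = 42.5 mm.
All pieces are centred on the vertical centroidal axis, so I = ΣĪ (holes subtracted) = 2 361 103 mm⁴.

I_y ≈ 2.36 × 10⁶ mm⁴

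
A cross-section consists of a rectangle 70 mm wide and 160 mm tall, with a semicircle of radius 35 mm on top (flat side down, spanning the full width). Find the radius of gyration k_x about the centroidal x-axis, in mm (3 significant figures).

Decompose the section into non-overlapping parts with the origin at the bottom-left of its bounding rectangle.
Rectangular body: 70 × 160, A = 11 200 mm², y = 80 mm, Ī = 23 893 333 mm⁴.
Semicircular cap: semicircle r = 35, A = 1924.2 mm², y = 174.85 mm, Ī = 164 704 mm⁴.
Centroid: ȳ = ΣA·y / ΣA = 93.907 mm.
Transfer each piece to the centroidal x-axis using Ī + A·d² with d = y − 93.907:
  rectangular body: d = -13.907 mm → contributes +26 059 531 mm⁴
  semicircular cap: d = 80.947 mm → contributes +12 773 110 mm⁴
Total I = 38 832 641 mm⁴.
Radius of gyration: k = √(I/A) = √(38 832 641 / 13 124) = 54.395 mm.

k_x ≈ 54.4 mm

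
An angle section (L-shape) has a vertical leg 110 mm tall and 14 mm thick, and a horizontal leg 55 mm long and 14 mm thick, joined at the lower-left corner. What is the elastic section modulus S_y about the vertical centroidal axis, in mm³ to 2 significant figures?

Split into non-overlapping primitives; take the origin at the lower-left of the bounding box.
Vertical leg: 14 × 110, A = 1 540 mm², x = 7 mm, Ī = 25 153 mm⁴.
Horizontal leg (remainder): 41 × 14, A = 574 mm², x = 34.5 mm, Ī = 80 408 mm⁴.
Centroid: x̄ = ΣA·x / ΣA = 14.47 mm.
Transfer each piece to the vertical centroidal axis using Ī + A·d² with d = x − 14.47:
  vertical leg: d = -7.467 mm → contributes +111 015 mm⁴
  horizontal leg (remainder): d = 20.03 mm → contributes +310 769 mm⁴
Total I = 421 784 mm⁴.
Extreme fibre distance c = 40.53 mm; S = I/c = 10 406 mm³.

S_y ≈ 1.0 × 10⁴ mm³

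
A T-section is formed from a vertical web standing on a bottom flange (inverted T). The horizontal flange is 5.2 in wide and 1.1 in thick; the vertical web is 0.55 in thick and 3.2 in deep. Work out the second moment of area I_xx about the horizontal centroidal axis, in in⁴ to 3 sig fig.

I_xx ≈ 8.30 in⁴

Treat the section as a set of non-overlapping primitives; coordinates are from the bounding-box lower-left.
Flange: 5.2 × 1.1, A = 5.72 in², y = 0.55 in, Ī = 0.57677 in⁴.
Web: 0.55 × 3.2, A = 1.76 in², y = 2.7 in, Ī = 1.5019 in⁴.
Centroid: ȳ = ΣA·y / ΣA = 1.0559 in.
Transfer each piece to the horizontal centroidal axis using Ī + A·d² with d = y − 1.0559:
  flange: d = -0.50588 in → contributes +2.0406 in⁴
  web: d = 1.6441 in → contributes +6.2594 in⁴
Total I = 8.3 in⁴.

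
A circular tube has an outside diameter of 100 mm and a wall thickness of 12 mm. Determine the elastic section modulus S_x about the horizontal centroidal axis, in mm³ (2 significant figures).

S_x ≈ 6.5 × 10⁴ mm³

Break the section into simple shapes (no overlaps), measuring from the bottom-left corner of the bounding box.
Outer circle: ⌀100, A = 7 854 mm², y = 50 mm, Ī = 4 908 739 mm⁴.
Bore (subtracted): ⌀76, A = 4 536 mm², y = 50 mm, Ī = 1 637 662 mm⁴.
By symmetry the centroid is at mid-height, ȳ = 50 mm.
All pieces are centred on the horizontal centroidal axis, so I = ΣĪ (holes subtracted) = 3 271 077 mm⁴.
Extreme fibre distance c = 50 mm; S = I/c = 65 422 mm³.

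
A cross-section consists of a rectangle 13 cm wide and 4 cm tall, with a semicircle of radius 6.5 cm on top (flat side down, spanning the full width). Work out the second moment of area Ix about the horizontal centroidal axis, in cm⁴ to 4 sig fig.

Ix ≈ 925.5 cm⁴

Break the section into simple shapes (no overlaps), measuring from the bottom-left corner of the bounding box.
Rectangular body: 13 × 4, A = 52 cm², y = 2 cm, Ī = 69.3333 cm⁴.
Semicircular cap: semicircle r = 6.5, A = 66.3661 cm², y = 6.75869 cm, Ī = 195.923 cm⁴.
Centroid: ȳ = ΣA·y / ΣA = 4.66812 cm.
Transfer each piece to the horizontal centroidal axis using Ī + A·d² with d = y − 4.66812:
  rectangular body: d = -2.66812 cm → contributes +439.516 cm⁴
  semicircular cap: d = 2.09056 cm → contributes +485.973 cm⁴
Total I = 925.488 cm⁴.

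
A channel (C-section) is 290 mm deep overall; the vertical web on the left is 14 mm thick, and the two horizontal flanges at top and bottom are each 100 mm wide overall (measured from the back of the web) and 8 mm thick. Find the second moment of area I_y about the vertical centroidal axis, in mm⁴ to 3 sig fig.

Split into non-overlapping primitives; take the origin at the lower-left of the bounding box.
Web: 14 × 290, A = 4 060 mm², x = 7 mm, Ī = 66 313 mm⁴.
Top flange (beyond web): 86 × 8, A = 688 mm², x = 57 mm, Ī = 424 037 mm⁴.
Bottom flange (beyond web): 86 × 8, A = 688 mm², x = 57 mm, Ī = 424 037 mm⁴.
Centroid: x̄ = ΣA·x / ΣA = 19.656 mm.
Transfer each piece to the vertical centroidal axis using Ī + A·d² with d = x − 19.656:
  web: d = -12.656 mm → contributes +716 659 mm⁴
  top flange (beyond web): d = 37.344 mm → contributes +1 383 486 mm⁴
  bottom flange (beyond web): d = 37.344 mm → contributes +1 383 486 mm⁴
Total I = 3 483 630 mm⁴.

I_y ≈ 3.48 × 10⁶ mm⁴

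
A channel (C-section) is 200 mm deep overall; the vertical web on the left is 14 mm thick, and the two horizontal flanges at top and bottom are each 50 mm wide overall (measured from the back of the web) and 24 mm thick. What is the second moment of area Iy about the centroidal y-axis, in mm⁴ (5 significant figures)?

Iy ≈ 9.0020 × 10⁵ mm⁴

Break the section into simple shapes (no overlaps), measuring from the bottom-left corner of the bounding box.
Web: 14 × 200, A = 2 800 mm², x = 7 mm, Ī = 45733.33 mm⁴.
Top flange (beyond web): 36 × 24, A = 864 mm², x = 32 mm, Ī = 93 312 mm⁴.
Bottom flange (beyond web): 36 × 24, A = 864 mm², x = 32 mm, Ī = 93 312 mm⁴.
Centroid: x̄ = ΣA·x / ΣA = 16.54064 mm.
Transfer each piece to the centroidal y-axis using Ī + A·d² with d = x − 16.54064:
  web: d = -9.540636 mm → contributes +300599.8 mm⁴
  top flange (beyond web): d = 15.45936 mm → contributes +299 801 mm⁴
  bottom flange (beyond web): d = 15.45936 mm → contributes +299 801 mm⁴
Total I = 900201.9 mm⁴.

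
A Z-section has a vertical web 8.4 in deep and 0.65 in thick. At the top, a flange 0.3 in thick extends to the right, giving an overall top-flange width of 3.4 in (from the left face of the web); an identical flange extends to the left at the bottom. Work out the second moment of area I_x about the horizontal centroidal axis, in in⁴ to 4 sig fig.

Treat the section as a set of non-overlapping primitives; coordinates are from the bounding-box lower-left.
Web: 0.65 × 8.4, A = 5.46 in², y = 4.2 in, Ī = 32.1048 in⁴.
Top flange (beyond web): 2.75 × 0.3, A = 0.825 in², y = 8.25 in, Ī = 0.0061875 in⁴.
Bottom flange (beyond web): 2.75 × 0.3, A = 0.825 in², y = 0.15 in, Ī = 0.0061875 in⁴.
Centroid: ȳ = ΣA·y / ΣA = 4.2 in.
Transfer each piece to the horizontal centroidal axis using Ī + A·d² with d = y − 4.2:
  web: d = 0 in → contributes +32.1048 in⁴
  top flange (beyond web): d = 4.05 in → contributes +13.5383 in⁴
  bottom flange (beyond web): d = -4.05 in → contributes +13.5383 in⁴
Total I = 59.1813 in⁴.

I_x ≈ 59.18 in⁴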